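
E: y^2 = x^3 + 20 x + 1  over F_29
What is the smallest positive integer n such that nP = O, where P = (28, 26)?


Compute successive multiples of P until we hit O:
  1P = (28, 26)
  2P = (3, 28)
  3P = (20, 7)
  4P = (17, 11)
  5P = (0, 28)
  6P = (5, 20)
  7P = (26, 1)
  8P = (8, 21)
  ... (continuing to 19P)
  19P = O

ord(P) = 19


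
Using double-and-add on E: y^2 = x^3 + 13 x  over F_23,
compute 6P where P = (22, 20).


k = 6 = 110_2 (binary, LSB first: 011)
Double-and-add from P = (22, 20):
  bit 0 = 0: acc unchanged = O
  bit 1 = 1: acc = O + (4, 1) = (4, 1)
  bit 2 = 1: acc = (4, 1) + (8, 15) = (6, 15)

6P = (6, 15)


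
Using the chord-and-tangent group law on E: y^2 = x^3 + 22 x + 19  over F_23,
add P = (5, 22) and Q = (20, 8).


P != Q, so use the chord formula.
s = (y2 - y1) / (x2 - x1) = (9) / (15) mod 23 = 19
x3 = s^2 - x1 - x2 mod 23 = 19^2 - 5 - 20 = 14
y3 = s (x1 - x3) - y1 mod 23 = 19 * (5 - 14) - 22 = 14

P + Q = (14, 14)


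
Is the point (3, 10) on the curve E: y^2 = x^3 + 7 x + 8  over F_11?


Check whether y^2 = x^3 + 7 x + 8 (mod 11) for (x, y) = (3, 10).
LHS: y^2 = 10^2 mod 11 = 1
RHS: x^3 + 7 x + 8 = 3^3 + 7*3 + 8 mod 11 = 1
LHS = RHS

Yes, on the curve


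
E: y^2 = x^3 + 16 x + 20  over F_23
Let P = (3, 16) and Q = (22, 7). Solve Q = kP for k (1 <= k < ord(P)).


Enumerate multiples of P until we hit Q = (22, 7):
  1P = (3, 16)
  2P = (12, 10)
  3P = (11, 20)
  4P = (15, 1)
  5P = (8, 19)
  6P = (5, 15)
  7P = (21, 16)
  8P = (22, 7)
Match found at i = 8.

k = 8


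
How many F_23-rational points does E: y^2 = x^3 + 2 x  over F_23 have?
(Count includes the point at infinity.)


For each x in F_23, count y with y^2 = x^3 + 2 x + 0 mod 23:
  x = 0: RHS = 0, y in [0]  -> 1 point(s)
  x = 1: RHS = 3, y in [7, 16]  -> 2 point(s)
  x = 2: RHS = 12, y in [9, 14]  -> 2 point(s)
  x = 4: RHS = 3, y in [7, 16]  -> 2 point(s)
  x = 7: RHS = 12, y in [9, 14]  -> 2 point(s)
  x = 10: RHS = 8, y in [10, 13]  -> 2 point(s)
  x = 12: RHS = 4, y in [2, 21]  -> 2 point(s)
  x = 14: RHS = 12, y in [9, 14]  -> 2 point(s)
  x = 15: RHS = 1, y in [1, 22]  -> 2 point(s)
  x = 17: RHS = 2, y in [5, 18]  -> 2 point(s)
  x = 18: RHS = 3, y in [7, 16]  -> 2 point(s)
  x = 20: RHS = 13, y in [6, 17]  -> 2 point(s)
Affine points: 23. Add the point at infinity: total = 24.

#E(F_23) = 24


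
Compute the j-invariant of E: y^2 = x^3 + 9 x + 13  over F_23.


Delta = -16(4 a^3 + 27 b^2) mod 23 = 5
-1728 * (4 a)^3 = -1728 * (4*9)^3 mod 23 = 10
j = 10 * 5^(-1) mod 23 = 2

j = 2 (mod 23)


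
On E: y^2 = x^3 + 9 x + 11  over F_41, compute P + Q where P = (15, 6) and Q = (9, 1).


P != Q, so use the chord formula.
s = (y2 - y1) / (x2 - x1) = (36) / (35) mod 41 = 35
x3 = s^2 - x1 - x2 mod 41 = 35^2 - 15 - 9 = 12
y3 = s (x1 - x3) - y1 mod 41 = 35 * (15 - 12) - 6 = 17

P + Q = (12, 17)


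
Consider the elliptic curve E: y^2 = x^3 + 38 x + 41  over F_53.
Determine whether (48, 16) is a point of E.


Check whether y^2 = x^3 + 38 x + 41 (mod 53) for (x, y) = (48, 16).
LHS: y^2 = 16^2 mod 53 = 44
RHS: x^3 + 38 x + 41 = 48^3 + 38*48 + 41 mod 53 = 44
LHS = RHS

Yes, on the curve


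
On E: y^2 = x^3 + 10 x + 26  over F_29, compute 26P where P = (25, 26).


k = 26 = 11010_2 (binary, LSB first: 01011)
Double-and-add from P = (25, 26):
  bit 0 = 0: acc unchanged = O
  bit 1 = 1: acc = O + (8, 3) = (8, 3)
  bit 2 = 0: acc unchanged = (8, 3)
  bit 3 = 1: acc = (8, 3) + (15, 10) = (7, 27)
  bit 4 = 1: acc = (7, 27) + (3, 24) = (25, 3)

26P = (25, 3)


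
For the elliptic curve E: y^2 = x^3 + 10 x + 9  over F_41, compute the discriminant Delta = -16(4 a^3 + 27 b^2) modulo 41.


4 a^3 + 27 b^2 = 4*10^3 + 27*9^2 = 4000 + 2187 = 6187
Delta = -16 * (6187) = -98992
Delta mod 41 = 23

Delta = 23 (mod 41)


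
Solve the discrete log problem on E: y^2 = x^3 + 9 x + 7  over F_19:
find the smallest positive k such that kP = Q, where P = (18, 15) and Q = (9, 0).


Enumerate multiples of P until we hit Q = (9, 0):
  1P = (18, 15)
  2P = (9, 0)
Match found at i = 2.

k = 2


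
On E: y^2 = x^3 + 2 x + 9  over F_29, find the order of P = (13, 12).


Compute successive multiples of P until we hit O:
  1P = (13, 12)
  2P = (26, 18)
  3P = (6, 18)
  4P = (6, 11)
  5P = (26, 11)
  6P = (13, 17)
  7P = O

ord(P) = 7


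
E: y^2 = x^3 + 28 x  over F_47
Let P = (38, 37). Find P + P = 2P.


Doubling: s = (3 x1^2 + a) / (2 y1)
s = (3*38^2 + 28) / (2*37) mod 47 = 17
x3 = s^2 - 2 x1 mod 47 = 17^2 - 2*38 = 25
y3 = s (x1 - x3) - y1 mod 47 = 17 * (38 - 25) - 37 = 43

2P = (25, 43)


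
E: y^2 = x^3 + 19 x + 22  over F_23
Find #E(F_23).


For each x in F_23, count y with y^2 = x^3 + 19 x + 22 mod 23:
  x = 4: RHS = 1, y in [1, 22]  -> 2 point(s)
  x = 5: RHS = 12, y in [9, 14]  -> 2 point(s)
  x = 9: RHS = 2, y in [5, 18]  -> 2 point(s)
  x = 10: RHS = 16, y in [4, 19]  -> 2 point(s)
  x = 12: RHS = 0, y in [0]  -> 1 point(s)
  x = 15: RHS = 2, y in [5, 18]  -> 2 point(s)
  x = 16: RHS = 6, y in [11, 12]  -> 2 point(s)
  x = 18: RHS = 9, y in [3, 20]  -> 2 point(s)
  x = 22: RHS = 2, y in [5, 18]  -> 2 point(s)
Affine points: 17. Add the point at infinity: total = 18.

#E(F_23) = 18


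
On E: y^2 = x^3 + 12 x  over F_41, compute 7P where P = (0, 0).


k = 7 = 111_2 (binary, LSB first: 111)
Double-and-add from P = (0, 0):
  bit 0 = 1: acc = O + (0, 0) = (0, 0)
  bit 1 = 1: acc = (0, 0) + O = (0, 0)
  bit 2 = 1: acc = (0, 0) + O = (0, 0)

7P = (0, 0)


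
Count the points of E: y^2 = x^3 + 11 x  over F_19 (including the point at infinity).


For each x in F_19, count y with y^2 = x^3 + 11 x + 0 mod 19:
  x = 0: RHS = 0, y in [0]  -> 1 point(s)
  x = 2: RHS = 11, y in [7, 12]  -> 2 point(s)
  x = 5: RHS = 9, y in [3, 16]  -> 2 point(s)
  x = 6: RHS = 16, y in [4, 15]  -> 2 point(s)
  x = 8: RHS = 11, y in [7, 12]  -> 2 point(s)
  x = 9: RHS = 11, y in [7, 12]  -> 2 point(s)
  x = 12: RHS = 17, y in [6, 13]  -> 2 point(s)
  x = 15: RHS = 6, y in [5, 14]  -> 2 point(s)
  x = 16: RHS = 16, y in [4, 15]  -> 2 point(s)
  x = 18: RHS = 7, y in [8, 11]  -> 2 point(s)
Affine points: 19. Add the point at infinity: total = 20.

#E(F_19) = 20


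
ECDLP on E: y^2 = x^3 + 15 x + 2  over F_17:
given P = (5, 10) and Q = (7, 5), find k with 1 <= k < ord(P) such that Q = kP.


Enumerate multiples of P until we hit Q = (7, 5):
  1P = (5, 10)
  2P = (6, 11)
  3P = (7, 5)
Match found at i = 3.

k = 3


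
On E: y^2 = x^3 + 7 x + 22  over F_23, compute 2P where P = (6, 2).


Doubling: s = (3 x1^2 + a) / (2 y1)
s = (3*6^2 + 7) / (2*2) mod 23 = 0
x3 = s^2 - 2 x1 mod 23 = 0^2 - 2*6 = 11
y3 = s (x1 - x3) - y1 mod 23 = 0 * (6 - 11) - 2 = 21

2P = (11, 21)


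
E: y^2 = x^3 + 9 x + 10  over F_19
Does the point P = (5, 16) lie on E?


Check whether y^2 = x^3 + 9 x + 10 (mod 19) for (x, y) = (5, 16).
LHS: y^2 = 16^2 mod 19 = 9
RHS: x^3 + 9 x + 10 = 5^3 + 9*5 + 10 mod 19 = 9
LHS = RHS

Yes, on the curve


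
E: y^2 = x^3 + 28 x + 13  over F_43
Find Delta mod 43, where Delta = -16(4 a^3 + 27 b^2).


4 a^3 + 27 b^2 = 4*28^3 + 27*13^2 = 87808 + 4563 = 92371
Delta = -16 * (92371) = -1477936
Delta mod 43 = 17

Delta = 17 (mod 43)


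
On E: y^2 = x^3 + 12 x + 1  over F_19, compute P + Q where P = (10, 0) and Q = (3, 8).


P != Q, so use the chord formula.
s = (y2 - y1) / (x2 - x1) = (8) / (12) mod 19 = 7
x3 = s^2 - x1 - x2 mod 19 = 7^2 - 10 - 3 = 17
y3 = s (x1 - x3) - y1 mod 19 = 7 * (10 - 17) - 0 = 8

P + Q = (17, 8)


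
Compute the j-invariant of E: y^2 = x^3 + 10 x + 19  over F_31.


Delta = -16(4 a^3 + 27 b^2) mod 31 = 24
-1728 * (4 a)^3 = -1728 * (4*10)^3 mod 31 = 4
j = 4 * 24^(-1) mod 31 = 26

j = 26 (mod 31)


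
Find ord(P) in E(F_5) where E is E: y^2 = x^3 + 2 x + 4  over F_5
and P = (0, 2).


Compute successive multiples of P until we hit O:
  1P = (0, 2)
  2P = (4, 1)
  3P = (2, 1)
  4P = (2, 4)
  5P = (4, 4)
  6P = (0, 3)
  7P = O

ord(P) = 7


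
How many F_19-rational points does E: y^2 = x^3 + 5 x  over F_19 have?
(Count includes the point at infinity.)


For each x in F_19, count y with y^2 = x^3 + 5 x + 0 mod 19:
  x = 0: RHS = 0, y in [0]  -> 1 point(s)
  x = 1: RHS = 6, y in [5, 14]  -> 2 point(s)
  x = 3: RHS = 4, y in [2, 17]  -> 2 point(s)
  x = 5: RHS = 17, y in [6, 13]  -> 2 point(s)
  x = 7: RHS = 17, y in [6, 13]  -> 2 point(s)
  x = 8: RHS = 1, y in [1, 18]  -> 2 point(s)
  x = 10: RHS = 5, y in [9, 10]  -> 2 point(s)
  x = 13: RHS = 1, y in [1, 18]  -> 2 point(s)
  x = 15: RHS = 11, y in [7, 12]  -> 2 point(s)
  x = 17: RHS = 1, y in [1, 18]  -> 2 point(s)
Affine points: 19. Add the point at infinity: total = 20.

#E(F_19) = 20


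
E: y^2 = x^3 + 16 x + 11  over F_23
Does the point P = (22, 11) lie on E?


Check whether y^2 = x^3 + 16 x + 11 (mod 23) for (x, y) = (22, 11).
LHS: y^2 = 11^2 mod 23 = 6
RHS: x^3 + 16 x + 11 = 22^3 + 16*22 + 11 mod 23 = 17
LHS != RHS

No, not on the curve


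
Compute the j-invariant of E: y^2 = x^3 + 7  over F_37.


Delta = -16(4 a^3 + 27 b^2) mod 37 = 33
-1728 * (4 a)^3 = -1728 * (4*0)^3 mod 37 = 0
j = 0 * 33^(-1) mod 37 = 0

j = 0 (mod 37)


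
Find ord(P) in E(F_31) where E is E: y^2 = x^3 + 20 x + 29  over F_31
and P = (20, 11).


Compute successive multiples of P until we hit O:
  1P = (20, 11)
  2P = (30, 15)
  3P = (1, 9)
  4P = (4, 7)
  5P = (9, 15)
  6P = (7, 4)
  7P = (23, 16)
  8P = (8, 9)
  ... (continuing to 29P)
  29P = O

ord(P) = 29


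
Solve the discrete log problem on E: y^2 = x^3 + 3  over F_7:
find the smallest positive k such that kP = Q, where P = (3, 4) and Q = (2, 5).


Enumerate multiples of P until we hit Q = (2, 5):
  1P = (3, 4)
  2P = (2, 2)
  3P = (6, 4)
  4P = (5, 3)
  5P = (1, 2)
  6P = (4, 2)
  7P = (4, 5)
  8P = (1, 5)
  9P = (5, 4)
  10P = (6, 3)
  11P = (2, 5)
Match found at i = 11.

k = 11


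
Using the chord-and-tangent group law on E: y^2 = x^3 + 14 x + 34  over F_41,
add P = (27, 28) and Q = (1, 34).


P != Q, so use the chord formula.
s = (y2 - y1) / (x2 - x1) = (6) / (15) mod 41 = 25
x3 = s^2 - x1 - x2 mod 41 = 25^2 - 27 - 1 = 23
y3 = s (x1 - x3) - y1 mod 41 = 25 * (27 - 23) - 28 = 31

P + Q = (23, 31)


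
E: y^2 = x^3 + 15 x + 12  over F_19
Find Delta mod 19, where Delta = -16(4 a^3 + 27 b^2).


4 a^3 + 27 b^2 = 4*15^3 + 27*12^2 = 13500 + 3888 = 17388
Delta = -16 * (17388) = -278208
Delta mod 19 = 9

Delta = 9 (mod 19)


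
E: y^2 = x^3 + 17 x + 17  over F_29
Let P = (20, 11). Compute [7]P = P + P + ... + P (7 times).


k = 7 = 111_2 (binary, LSB first: 111)
Double-and-add from P = (20, 11):
  bit 0 = 1: acc = O + (20, 11) = (20, 11)
  bit 1 = 1: acc = (20, 11) + (5, 16) = (17, 17)
  bit 2 = 1: acc = (17, 17) + (25, 28) = (12, 8)

7P = (12, 8)


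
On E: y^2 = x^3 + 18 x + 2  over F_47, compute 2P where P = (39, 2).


Doubling: s = (3 x1^2 + a) / (2 y1)
s = (3*39^2 + 18) / (2*2) mod 47 = 29
x3 = s^2 - 2 x1 mod 47 = 29^2 - 2*39 = 11
y3 = s (x1 - x3) - y1 mod 47 = 29 * (39 - 11) - 2 = 11

2P = (11, 11)


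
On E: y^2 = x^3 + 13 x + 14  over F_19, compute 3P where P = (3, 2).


k = 3 = 11_2 (binary, LSB first: 11)
Double-and-add from P = (3, 2):
  bit 0 = 1: acc = O + (3, 2) = (3, 2)
  bit 1 = 1: acc = (3, 2) + (18, 0) = (3, 17)

3P = (3, 17)


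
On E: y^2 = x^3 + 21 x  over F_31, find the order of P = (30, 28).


Compute successive multiples of P until we hit O:
  1P = (30, 28)
  2P = (18, 17)
  3P = (3, 20)
  4P = (2, 9)
  5P = (15, 1)
  6P = (19, 29)
  7P = (23, 8)
  8P = (14, 0)
  ... (continuing to 16P)
  16P = O

ord(P) = 16


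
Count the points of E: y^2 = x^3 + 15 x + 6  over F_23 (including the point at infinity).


For each x in F_23, count y with y^2 = x^3 + 15 x + 6 mod 23:
  x = 0: RHS = 6, y in [11, 12]  -> 2 point(s)
  x = 3: RHS = 9, y in [3, 20]  -> 2 point(s)
  x = 6: RHS = 13, y in [6, 17]  -> 2 point(s)
  x = 10: RHS = 6, y in [11, 12]  -> 2 point(s)
  x = 13: RHS = 6, y in [11, 12]  -> 2 point(s)
  x = 14: RHS = 16, y in [4, 19]  -> 2 point(s)
  x = 15: RHS = 18, y in [8, 15]  -> 2 point(s)
  x = 16: RHS = 18, y in [8, 15]  -> 2 point(s)
  x = 18: RHS = 13, y in [6, 17]  -> 2 point(s)
  x = 20: RHS = 3, y in [7, 16]  -> 2 point(s)
  x = 22: RHS = 13, y in [6, 17]  -> 2 point(s)
Affine points: 22. Add the point at infinity: total = 23.

#E(F_23) = 23


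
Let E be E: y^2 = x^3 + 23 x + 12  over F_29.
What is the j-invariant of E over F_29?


Delta = -16(4 a^3 + 27 b^2) mod 29 = 17
-1728 * (4 a)^3 = -1728 * (4*23)^3 mod 29 = 21
j = 21 * 17^(-1) mod 29 = 20

j = 20 (mod 29)


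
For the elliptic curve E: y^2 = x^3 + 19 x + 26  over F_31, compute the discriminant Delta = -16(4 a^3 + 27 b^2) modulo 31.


4 a^3 + 27 b^2 = 4*19^3 + 27*26^2 = 27436 + 18252 = 45688
Delta = -16 * (45688) = -731008
Delta mod 31 = 3

Delta = 3 (mod 31)


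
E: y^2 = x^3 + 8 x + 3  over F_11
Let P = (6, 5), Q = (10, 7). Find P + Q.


P != Q, so use the chord formula.
s = (y2 - y1) / (x2 - x1) = (2) / (4) mod 11 = 6
x3 = s^2 - x1 - x2 mod 11 = 6^2 - 6 - 10 = 9
y3 = s (x1 - x3) - y1 mod 11 = 6 * (6 - 9) - 5 = 10

P + Q = (9, 10)


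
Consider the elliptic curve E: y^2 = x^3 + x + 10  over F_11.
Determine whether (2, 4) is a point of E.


Check whether y^2 = x^3 + 1 x + 10 (mod 11) for (x, y) = (2, 4).
LHS: y^2 = 4^2 mod 11 = 5
RHS: x^3 + 1 x + 10 = 2^3 + 1*2 + 10 mod 11 = 9
LHS != RHS

No, not on the curve


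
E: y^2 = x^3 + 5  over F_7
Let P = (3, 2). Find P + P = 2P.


Doubling: s = (3 x1^2 + a) / (2 y1)
s = (3*3^2 + 0) / (2*2) mod 7 = 5
x3 = s^2 - 2 x1 mod 7 = 5^2 - 2*3 = 5
y3 = s (x1 - x3) - y1 mod 7 = 5 * (3 - 5) - 2 = 2

2P = (5, 2)


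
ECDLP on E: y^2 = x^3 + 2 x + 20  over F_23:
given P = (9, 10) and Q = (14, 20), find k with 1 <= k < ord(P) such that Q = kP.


Enumerate multiples of P until we hit Q = (14, 20):
  1P = (9, 10)
  2P = (7, 3)
  3P = (2, 3)
  4P = (13, 9)
  5P = (14, 20)
Match found at i = 5.

k = 5


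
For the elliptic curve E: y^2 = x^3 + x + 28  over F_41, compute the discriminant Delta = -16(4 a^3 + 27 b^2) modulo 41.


4 a^3 + 27 b^2 = 4*1^3 + 27*28^2 = 4 + 21168 = 21172
Delta = -16 * (21172) = -338752
Delta mod 41 = 31

Delta = 31 (mod 41)


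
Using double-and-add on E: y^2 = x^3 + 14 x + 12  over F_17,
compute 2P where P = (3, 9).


k = 2 = 10_2 (binary, LSB first: 01)
Double-and-add from P = (3, 9):
  bit 0 = 0: acc unchanged = O
  bit 1 = 1: acc = O + (9, 0) = (9, 0)

2P = (9, 0)


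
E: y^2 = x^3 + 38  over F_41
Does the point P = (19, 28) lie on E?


Check whether y^2 = x^3 + 0 x + 38 (mod 41) for (x, y) = (19, 28).
LHS: y^2 = 28^2 mod 41 = 5
RHS: x^3 + 0 x + 38 = 19^3 + 0*19 + 38 mod 41 = 9
LHS != RHS

No, not on the curve


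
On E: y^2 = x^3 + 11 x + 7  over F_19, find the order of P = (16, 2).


Compute successive multiples of P until we hit O:
  1P = (16, 2)
  2P = (6, 17)
  3P = (4, 18)
  4P = (5, 15)
  5P = (14, 6)
  6P = (12, 9)
  7P = (0, 8)
  8P = (7, 16)
  ... (continuing to 18P)
  18P = O

ord(P) = 18


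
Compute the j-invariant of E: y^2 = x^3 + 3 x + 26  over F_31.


Delta = -16(4 a^3 + 27 b^2) mod 31 = 27
-1728 * (4 a)^3 = -1728 * (4*3)^3 mod 31 = 29
j = 29 * 27^(-1) mod 31 = 16

j = 16 (mod 31)


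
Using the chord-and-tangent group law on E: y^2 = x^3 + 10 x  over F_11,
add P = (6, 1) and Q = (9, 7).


P != Q, so use the chord formula.
s = (y2 - y1) / (x2 - x1) = (6) / (3) mod 11 = 2
x3 = s^2 - x1 - x2 mod 11 = 2^2 - 6 - 9 = 0
y3 = s (x1 - x3) - y1 mod 11 = 2 * (6 - 0) - 1 = 0

P + Q = (0, 0)


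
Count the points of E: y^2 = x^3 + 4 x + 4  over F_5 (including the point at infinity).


For each x in F_5, count y with y^2 = x^3 + 4 x + 4 mod 5:
  x = 0: RHS = 4, y in [2, 3]  -> 2 point(s)
  x = 1: RHS = 4, y in [2, 3]  -> 2 point(s)
  x = 2: RHS = 0, y in [0]  -> 1 point(s)
  x = 4: RHS = 4, y in [2, 3]  -> 2 point(s)
Affine points: 7. Add the point at infinity: total = 8.

#E(F_5) = 8


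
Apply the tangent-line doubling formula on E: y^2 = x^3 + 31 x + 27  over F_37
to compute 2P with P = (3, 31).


Doubling: s = (3 x1^2 + a) / (2 y1)
s = (3*3^2 + 31) / (2*31) mod 37 = 26
x3 = s^2 - 2 x1 mod 37 = 26^2 - 2*3 = 4
y3 = s (x1 - x3) - y1 mod 37 = 26 * (3 - 4) - 31 = 17

2P = (4, 17)


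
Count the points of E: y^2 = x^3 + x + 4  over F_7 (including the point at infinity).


For each x in F_7, count y with y^2 = x^3 + 1 x + 4 mod 7:
  x = 0: RHS = 4, y in [2, 5]  -> 2 point(s)
  x = 2: RHS = 0, y in [0]  -> 1 point(s)
  x = 4: RHS = 2, y in [3, 4]  -> 2 point(s)
  x = 5: RHS = 1, y in [1, 6]  -> 2 point(s)
  x = 6: RHS = 2, y in [3, 4]  -> 2 point(s)
Affine points: 9. Add the point at infinity: total = 10.

#E(F_7) = 10


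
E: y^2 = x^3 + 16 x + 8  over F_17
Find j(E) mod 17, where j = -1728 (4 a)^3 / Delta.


Delta = -16(4 a^3 + 27 b^2) mod 17 = 7
-1728 * (4 a)^3 = -1728 * (4*16)^3 mod 17 = 7
j = 7 * 7^(-1) mod 17 = 1

j = 1 (mod 17)


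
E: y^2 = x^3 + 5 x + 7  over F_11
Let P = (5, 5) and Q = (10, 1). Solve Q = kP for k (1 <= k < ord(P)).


Enumerate multiples of P until we hit Q = (10, 1):
  1P = (5, 5)
  2P = (10, 10)
  3P = (8, 3)
  4P = (7, 0)
  5P = (8, 8)
  6P = (10, 1)
Match found at i = 6.

k = 6


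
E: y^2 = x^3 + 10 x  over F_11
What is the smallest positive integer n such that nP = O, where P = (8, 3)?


Compute successive multiples of P until we hit O:
  1P = (8, 3)
  2P = (4, 7)
  3P = (0, 0)
  4P = (4, 4)
  5P = (8, 8)
  6P = O

ord(P) = 6


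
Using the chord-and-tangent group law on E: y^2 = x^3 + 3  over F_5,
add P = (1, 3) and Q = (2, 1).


P != Q, so use the chord formula.
s = (y2 - y1) / (x2 - x1) = (3) / (1) mod 5 = 3
x3 = s^2 - x1 - x2 mod 5 = 3^2 - 1 - 2 = 1
y3 = s (x1 - x3) - y1 mod 5 = 3 * (1 - 1) - 3 = 2

P + Q = (1, 2)


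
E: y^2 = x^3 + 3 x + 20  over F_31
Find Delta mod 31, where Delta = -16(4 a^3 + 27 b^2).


4 a^3 + 27 b^2 = 4*3^3 + 27*20^2 = 108 + 10800 = 10908
Delta = -16 * (10908) = -174528
Delta mod 31 = 2

Delta = 2 (mod 31)


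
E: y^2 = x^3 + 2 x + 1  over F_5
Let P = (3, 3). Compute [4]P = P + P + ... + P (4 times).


k = 4 = 100_2 (binary, LSB first: 001)
Double-and-add from P = (3, 3):
  bit 0 = 0: acc unchanged = O
  bit 1 = 0: acc unchanged = O
  bit 2 = 1: acc = O + (1, 2) = (1, 2)

4P = (1, 2)


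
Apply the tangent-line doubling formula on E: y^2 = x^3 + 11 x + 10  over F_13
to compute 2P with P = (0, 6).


Doubling: s = (3 x1^2 + a) / (2 y1)
s = (3*0^2 + 11) / (2*6) mod 13 = 2
x3 = s^2 - 2 x1 mod 13 = 2^2 - 2*0 = 4
y3 = s (x1 - x3) - y1 mod 13 = 2 * (0 - 4) - 6 = 12

2P = (4, 12)


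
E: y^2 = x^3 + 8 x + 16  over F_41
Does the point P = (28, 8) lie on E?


Check whether y^2 = x^3 + 8 x + 16 (mod 41) for (x, y) = (28, 8).
LHS: y^2 = 8^2 mod 41 = 23
RHS: x^3 + 8 x + 16 = 28^3 + 8*28 + 16 mod 41 = 11
LHS != RHS

No, not on the curve


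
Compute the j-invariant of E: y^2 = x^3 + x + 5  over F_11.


Delta = -16(4 a^3 + 27 b^2) mod 11 = 4
-1728 * (4 a)^3 = -1728 * (4*1)^3 mod 11 = 2
j = 2 * 4^(-1) mod 11 = 6

j = 6 (mod 11)


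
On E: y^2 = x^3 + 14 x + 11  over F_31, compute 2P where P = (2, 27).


Doubling: s = (3 x1^2 + a) / (2 y1)
s = (3*2^2 + 14) / (2*27) mod 31 = 20
x3 = s^2 - 2 x1 mod 31 = 20^2 - 2*2 = 24
y3 = s (x1 - x3) - y1 mod 31 = 20 * (2 - 24) - 27 = 29

2P = (24, 29)


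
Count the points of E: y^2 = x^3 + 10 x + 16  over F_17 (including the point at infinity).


For each x in F_17, count y with y^2 = x^3 + 10 x + 16 mod 17:
  x = 0: RHS = 16, y in [4, 13]  -> 2 point(s)
  x = 4: RHS = 1, y in [1, 16]  -> 2 point(s)
  x = 5: RHS = 4, y in [2, 15]  -> 2 point(s)
  x = 7: RHS = 4, y in [2, 15]  -> 2 point(s)
  x = 8: RHS = 13, y in [8, 9]  -> 2 point(s)
  x = 9: RHS = 2, y in [6, 11]  -> 2 point(s)
Affine points: 12. Add the point at infinity: total = 13.

#E(F_17) = 13


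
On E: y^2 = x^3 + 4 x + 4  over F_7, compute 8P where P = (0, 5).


k = 8 = 1000_2 (binary, LSB first: 0001)
Double-and-add from P = (0, 5):
  bit 0 = 0: acc unchanged = O
  bit 1 = 0: acc unchanged = O
  bit 2 = 0: acc unchanged = O
  bit 3 = 1: acc = O + (1, 4) = (1, 4)

8P = (1, 4)


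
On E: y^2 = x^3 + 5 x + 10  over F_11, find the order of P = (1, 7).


Compute successive multiples of P until we hit O:
  1P = (1, 7)
  2P = (10, 2)
  3P = (9, 6)
  4P = (6, 6)
  5P = (8, 1)
  6P = (7, 6)
  7P = (7, 5)
  8P = (8, 10)
  ... (continuing to 13P)
  13P = O

ord(P) = 13


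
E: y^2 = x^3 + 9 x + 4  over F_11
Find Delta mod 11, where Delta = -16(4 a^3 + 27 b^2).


4 a^3 + 27 b^2 = 4*9^3 + 27*4^2 = 2916 + 432 = 3348
Delta = -16 * (3348) = -53568
Delta mod 11 = 2

Delta = 2 (mod 11)


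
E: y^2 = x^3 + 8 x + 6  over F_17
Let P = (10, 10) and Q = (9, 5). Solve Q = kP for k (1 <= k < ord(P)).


Enumerate multiples of P until we hit Q = (9, 5):
  1P = (10, 10)
  2P = (5, 16)
  3P = (15, 13)
  4P = (8, 15)
  5P = (1, 10)
  6P = (6, 7)
  7P = (9, 12)
  8P = (2, 8)
  9P = (4, 0)
  10P = (2, 9)
  11P = (9, 5)
Match found at i = 11.

k = 11


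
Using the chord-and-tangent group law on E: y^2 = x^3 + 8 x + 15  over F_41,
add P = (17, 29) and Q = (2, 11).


P != Q, so use the chord formula.
s = (y2 - y1) / (x2 - x1) = (23) / (26) mod 41 = 34
x3 = s^2 - x1 - x2 mod 41 = 34^2 - 17 - 2 = 30
y3 = s (x1 - x3) - y1 mod 41 = 34 * (17 - 30) - 29 = 21

P + Q = (30, 21)


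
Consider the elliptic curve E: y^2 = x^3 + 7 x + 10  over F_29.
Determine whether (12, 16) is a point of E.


Check whether y^2 = x^3 + 7 x + 10 (mod 29) for (x, y) = (12, 16).
LHS: y^2 = 16^2 mod 29 = 24
RHS: x^3 + 7 x + 10 = 12^3 + 7*12 + 10 mod 29 = 24
LHS = RHS

Yes, on the curve


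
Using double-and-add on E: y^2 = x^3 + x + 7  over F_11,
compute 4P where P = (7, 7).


k = 4 = 100_2 (binary, LSB first: 001)
Double-and-add from P = (7, 7):
  bit 0 = 0: acc unchanged = O
  bit 1 = 0: acc unchanged = O
  bit 2 = 1: acc = O + (7, 4) = (7, 4)

4P = (7, 4)


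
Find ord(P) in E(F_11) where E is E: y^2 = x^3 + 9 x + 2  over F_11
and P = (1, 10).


Compute successive multiples of P until we hit O:
  1P = (1, 10)
  2P = (1, 1)
  3P = O

ord(P) = 3


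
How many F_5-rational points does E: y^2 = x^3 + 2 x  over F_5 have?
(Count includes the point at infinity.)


For each x in F_5, count y with y^2 = x^3 + 2 x + 0 mod 5:
  x = 0: RHS = 0, y in [0]  -> 1 point(s)
Affine points: 1. Add the point at infinity: total = 2.

#E(F_5) = 2


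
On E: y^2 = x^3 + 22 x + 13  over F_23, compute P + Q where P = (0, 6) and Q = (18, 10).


P != Q, so use the chord formula.
s = (y2 - y1) / (x2 - x1) = (4) / (18) mod 23 = 13
x3 = s^2 - x1 - x2 mod 23 = 13^2 - 0 - 18 = 13
y3 = s (x1 - x3) - y1 mod 23 = 13 * (0 - 13) - 6 = 9

P + Q = (13, 9)


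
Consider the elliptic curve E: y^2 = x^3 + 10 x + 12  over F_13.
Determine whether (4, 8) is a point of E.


Check whether y^2 = x^3 + 10 x + 12 (mod 13) for (x, y) = (4, 8).
LHS: y^2 = 8^2 mod 13 = 12
RHS: x^3 + 10 x + 12 = 4^3 + 10*4 + 12 mod 13 = 12
LHS = RHS

Yes, on the curve


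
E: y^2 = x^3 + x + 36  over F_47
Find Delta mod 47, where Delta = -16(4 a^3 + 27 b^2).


4 a^3 + 27 b^2 = 4*1^3 + 27*36^2 = 4 + 34992 = 34996
Delta = -16 * (34996) = -559936
Delta mod 47 = 22

Delta = 22 (mod 47)


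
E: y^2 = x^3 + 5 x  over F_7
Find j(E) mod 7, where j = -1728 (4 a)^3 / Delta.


Delta = -16(4 a^3 + 27 b^2) mod 7 = 1
-1728 * (4 a)^3 = -1728 * (4*5)^3 mod 7 = 6
j = 6 * 1^(-1) mod 7 = 6

j = 6 (mod 7)


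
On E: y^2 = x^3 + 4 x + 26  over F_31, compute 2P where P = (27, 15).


Doubling: s = (3 x1^2 + a) / (2 y1)
s = (3*27^2 + 4) / (2*15) mod 31 = 10
x3 = s^2 - 2 x1 mod 31 = 10^2 - 2*27 = 15
y3 = s (x1 - x3) - y1 mod 31 = 10 * (27 - 15) - 15 = 12

2P = (15, 12)


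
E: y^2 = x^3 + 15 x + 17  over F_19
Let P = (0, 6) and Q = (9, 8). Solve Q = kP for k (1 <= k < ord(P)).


Enumerate multiples of P until we hit Q = (9, 8):
  1P = (0, 6)
  2P = (17, 6)
  3P = (2, 13)
  4P = (15, 8)
  5P = (9, 8)
Match found at i = 5.

k = 5


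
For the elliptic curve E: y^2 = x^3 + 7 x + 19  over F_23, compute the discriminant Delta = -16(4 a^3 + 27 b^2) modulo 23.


4 a^3 + 27 b^2 = 4*7^3 + 27*19^2 = 1372 + 9747 = 11119
Delta = -16 * (11119) = -177904
Delta mod 23 = 1

Delta = 1 (mod 23)


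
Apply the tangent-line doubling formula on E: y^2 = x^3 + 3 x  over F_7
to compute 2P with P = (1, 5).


Doubling: s = (3 x1^2 + a) / (2 y1)
s = (3*1^2 + 3) / (2*5) mod 7 = 2
x3 = s^2 - 2 x1 mod 7 = 2^2 - 2*1 = 2
y3 = s (x1 - x3) - y1 mod 7 = 2 * (1 - 2) - 5 = 0

2P = (2, 0)


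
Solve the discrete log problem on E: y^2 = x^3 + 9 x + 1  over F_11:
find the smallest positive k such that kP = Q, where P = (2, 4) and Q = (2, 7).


Enumerate multiples of P until we hit Q = (2, 7):
  1P = (2, 4)
  2P = (1, 0)
  3P = (2, 7)
Match found at i = 3.

k = 3


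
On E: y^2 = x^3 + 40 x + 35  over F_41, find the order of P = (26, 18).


Compute successive multiples of P until we hit O:
  1P = (26, 18)
  2P = (20, 26)
  3P = (15, 22)
  4P = (33, 33)
  5P = (5, 27)
  6P = (6, 32)
  7P = (14, 31)
  8P = (11, 17)
  ... (continuing to 18P)
  18P = O

ord(P) = 18


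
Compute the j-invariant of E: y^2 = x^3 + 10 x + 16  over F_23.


Delta = -16(4 a^3 + 27 b^2) mod 23 = 1
-1728 * (4 a)^3 = -1728 * (4*10)^3 mod 23 = 4
j = 4 * 1^(-1) mod 23 = 4

j = 4 (mod 23)


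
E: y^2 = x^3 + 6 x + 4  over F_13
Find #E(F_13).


For each x in F_13, count y with y^2 = x^3 + 6 x + 4 mod 13:
  x = 0: RHS = 4, y in [2, 11]  -> 2 point(s)
  x = 3: RHS = 10, y in [6, 7]  -> 2 point(s)
  x = 4: RHS = 1, y in [1, 12]  -> 2 point(s)
  x = 5: RHS = 3, y in [4, 9]  -> 2 point(s)
  x = 6: RHS = 9, y in [3, 10]  -> 2 point(s)
  x = 7: RHS = 12, y in [5, 8]  -> 2 point(s)
  x = 11: RHS = 10, y in [6, 7]  -> 2 point(s)
  x = 12: RHS = 10, y in [6, 7]  -> 2 point(s)
Affine points: 16. Add the point at infinity: total = 17.

#E(F_13) = 17


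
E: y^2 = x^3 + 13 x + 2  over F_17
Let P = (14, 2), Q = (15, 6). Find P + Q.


P != Q, so use the chord formula.
s = (y2 - y1) / (x2 - x1) = (4) / (1) mod 17 = 4
x3 = s^2 - x1 - x2 mod 17 = 4^2 - 14 - 15 = 4
y3 = s (x1 - x3) - y1 mod 17 = 4 * (14 - 4) - 2 = 4

P + Q = (4, 4)


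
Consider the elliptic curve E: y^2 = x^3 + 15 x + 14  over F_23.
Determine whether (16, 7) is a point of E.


Check whether y^2 = x^3 + 15 x + 14 (mod 23) for (x, y) = (16, 7).
LHS: y^2 = 7^2 mod 23 = 3
RHS: x^3 + 15 x + 14 = 16^3 + 15*16 + 14 mod 23 = 3
LHS = RHS

Yes, on the curve


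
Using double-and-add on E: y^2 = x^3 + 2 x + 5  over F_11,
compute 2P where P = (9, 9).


k = 2 = 10_2 (binary, LSB first: 01)
Double-and-add from P = (9, 9):
  bit 0 = 0: acc unchanged = O
  bit 1 = 1: acc = O + (8, 4) = (8, 4)

2P = (8, 4)


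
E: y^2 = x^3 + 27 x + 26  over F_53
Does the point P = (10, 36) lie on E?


Check whether y^2 = x^3 + 27 x + 26 (mod 53) for (x, y) = (10, 36).
LHS: y^2 = 36^2 mod 53 = 24
RHS: x^3 + 27 x + 26 = 10^3 + 27*10 + 26 mod 53 = 24
LHS = RHS

Yes, on the curve


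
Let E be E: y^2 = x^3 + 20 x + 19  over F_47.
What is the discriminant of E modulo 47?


4 a^3 + 27 b^2 = 4*20^3 + 27*19^2 = 32000 + 9747 = 41747
Delta = -16 * (41747) = -667952
Delta mod 47 = 12

Delta = 12 (mod 47)


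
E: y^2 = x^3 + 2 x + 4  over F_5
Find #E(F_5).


For each x in F_5, count y with y^2 = x^3 + 2 x + 4 mod 5:
  x = 0: RHS = 4, y in [2, 3]  -> 2 point(s)
  x = 2: RHS = 1, y in [1, 4]  -> 2 point(s)
  x = 4: RHS = 1, y in [1, 4]  -> 2 point(s)
Affine points: 6. Add the point at infinity: total = 7.

#E(F_5) = 7


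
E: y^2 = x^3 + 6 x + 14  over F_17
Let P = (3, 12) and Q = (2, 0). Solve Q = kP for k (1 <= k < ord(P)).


Enumerate multiples of P until we hit Q = (2, 0):
  1P = (3, 12)
  2P = (2, 0)
Match found at i = 2.

k = 2


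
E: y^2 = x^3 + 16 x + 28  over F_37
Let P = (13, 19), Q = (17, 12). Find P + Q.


P != Q, so use the chord formula.
s = (y2 - y1) / (x2 - x1) = (30) / (4) mod 37 = 26
x3 = s^2 - x1 - x2 mod 37 = 26^2 - 13 - 17 = 17
y3 = s (x1 - x3) - y1 mod 37 = 26 * (13 - 17) - 19 = 25

P + Q = (17, 25)


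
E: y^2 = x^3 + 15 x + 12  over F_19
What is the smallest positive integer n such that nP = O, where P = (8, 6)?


Compute successive multiples of P until we hit O:
  1P = (8, 6)
  2P = (12, 1)
  3P = (16, 4)
  4P = (1, 16)
  5P = (7, 17)
  6P = (11, 8)
  7P = (11, 11)
  8P = (7, 2)
  ... (continuing to 13P)
  13P = O

ord(P) = 13


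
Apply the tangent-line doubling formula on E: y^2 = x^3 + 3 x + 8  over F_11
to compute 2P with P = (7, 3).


Doubling: s = (3 x1^2 + a) / (2 y1)
s = (3*7^2 + 3) / (2*3) mod 11 = 3
x3 = s^2 - 2 x1 mod 11 = 3^2 - 2*7 = 6
y3 = s (x1 - x3) - y1 mod 11 = 3 * (7 - 6) - 3 = 0

2P = (6, 0)


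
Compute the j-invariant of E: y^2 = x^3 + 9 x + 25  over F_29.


Delta = -16(4 a^3 + 27 b^2) mod 29 = 24
-1728 * (4 a)^3 = -1728 * (4*9)^3 mod 29 = 27
j = 27 * 24^(-1) mod 29 = 12

j = 12 (mod 29)


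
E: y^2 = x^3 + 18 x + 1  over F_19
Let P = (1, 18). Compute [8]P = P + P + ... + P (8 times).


k = 8 = 1000_2 (binary, LSB first: 0001)
Double-and-add from P = (1, 18):
  bit 0 = 0: acc unchanged = O
  bit 1 = 0: acc unchanged = O
  bit 2 = 0: acc unchanged = O
  bit 3 = 1: acc = O + (0, 18) = (0, 18)

8P = (0, 18)


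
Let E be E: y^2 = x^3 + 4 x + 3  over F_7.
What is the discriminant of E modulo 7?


4 a^3 + 27 b^2 = 4*4^3 + 27*3^2 = 256 + 243 = 499
Delta = -16 * (499) = -7984
Delta mod 7 = 3

Delta = 3 (mod 7)


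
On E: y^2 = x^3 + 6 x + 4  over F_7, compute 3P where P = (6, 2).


k = 3 = 11_2 (binary, LSB first: 11)
Double-and-add from P = (6, 2):
  bit 0 = 1: acc = O + (6, 2) = (6, 2)
  bit 1 = 1: acc = (6, 2) + (4, 6) = (1, 2)

3P = (1, 2)


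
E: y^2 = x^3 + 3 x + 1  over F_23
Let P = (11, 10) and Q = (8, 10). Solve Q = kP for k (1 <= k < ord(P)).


Enumerate multiples of P until we hit Q = (8, 10):
  1P = (11, 10)
  2P = (4, 10)
  3P = (8, 13)
  4P = (5, 7)
  5P = (13, 12)
  6P = (0, 1)
  7P = (14, 21)
  8P = (14, 2)
  9P = (0, 22)
  10P = (13, 11)
  11P = (5, 16)
  12P = (8, 10)
Match found at i = 12.

k = 12


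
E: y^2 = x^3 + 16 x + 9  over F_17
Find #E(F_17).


For each x in F_17, count y with y^2 = x^3 + 16 x + 9 mod 17:
  x = 0: RHS = 9, y in [3, 14]  -> 2 point(s)
  x = 1: RHS = 9, y in [3, 14]  -> 2 point(s)
  x = 2: RHS = 15, y in [7, 10]  -> 2 point(s)
  x = 3: RHS = 16, y in [4, 13]  -> 2 point(s)
  x = 4: RHS = 1, y in [1, 16]  -> 2 point(s)
  x = 6: RHS = 15, y in [7, 10]  -> 2 point(s)
  x = 9: RHS = 15, y in [7, 10]  -> 2 point(s)
  x = 10: RHS = 13, y in [8, 9]  -> 2 point(s)
  x = 12: RHS = 8, y in [5, 12]  -> 2 point(s)
  x = 13: RHS = 0, y in [0]  -> 1 point(s)
  x = 14: RHS = 2, y in [6, 11]  -> 2 point(s)
  x = 16: RHS = 9, y in [3, 14]  -> 2 point(s)
Affine points: 23. Add the point at infinity: total = 24.

#E(F_17) = 24


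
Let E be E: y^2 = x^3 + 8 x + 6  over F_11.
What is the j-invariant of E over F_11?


Delta = -16(4 a^3 + 27 b^2) mod 11 = 3
-1728 * (4 a)^3 = -1728 * (4*8)^3 mod 11 = 1
j = 1 * 3^(-1) mod 11 = 4

j = 4 (mod 11)


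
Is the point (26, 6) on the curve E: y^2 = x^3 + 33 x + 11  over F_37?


Check whether y^2 = x^3 + 33 x + 11 (mod 37) for (x, y) = (26, 6).
LHS: y^2 = 6^2 mod 37 = 36
RHS: x^3 + 33 x + 11 = 26^3 + 33*26 + 11 mod 37 = 19
LHS != RHS

No, not on the curve


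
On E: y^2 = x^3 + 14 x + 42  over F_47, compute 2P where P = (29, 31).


Doubling: s = (3 x1^2 + a) / (2 y1)
s = (3*29^2 + 14) / (2*31) mod 47 = 25
x3 = s^2 - 2 x1 mod 47 = 25^2 - 2*29 = 3
y3 = s (x1 - x3) - y1 mod 47 = 25 * (29 - 3) - 31 = 8

2P = (3, 8)


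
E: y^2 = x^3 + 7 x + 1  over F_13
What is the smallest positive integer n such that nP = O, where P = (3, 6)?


Compute successive multiples of P until we hit O:
  1P = (3, 6)
  2P = (6, 5)
  3P = (7, 4)
  4P = (0, 12)
  5P = (1, 3)
  6P = (8, 6)
  7P = (2, 7)
  8P = (9, 0)
  ... (continuing to 16P)
  16P = O

ord(P) = 16


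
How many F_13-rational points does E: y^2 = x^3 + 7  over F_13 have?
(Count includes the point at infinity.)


For each x in F_13, count y with y^2 = x^3 + 0 x + 7 mod 13:
  x = 7: RHS = 12, y in [5, 8]  -> 2 point(s)
  x = 8: RHS = 12, y in [5, 8]  -> 2 point(s)
  x = 11: RHS = 12, y in [5, 8]  -> 2 point(s)
Affine points: 6. Add the point at infinity: total = 7.

#E(F_13) = 7


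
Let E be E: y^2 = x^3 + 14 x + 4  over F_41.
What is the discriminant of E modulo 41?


4 a^3 + 27 b^2 = 4*14^3 + 27*4^2 = 10976 + 432 = 11408
Delta = -16 * (11408) = -182528
Delta mod 41 = 4

Delta = 4 (mod 41)


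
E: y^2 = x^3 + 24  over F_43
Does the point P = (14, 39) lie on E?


Check whether y^2 = x^3 + 0 x + 24 (mod 43) for (x, y) = (14, 39).
LHS: y^2 = 39^2 mod 43 = 16
RHS: x^3 + 0 x + 24 = 14^3 + 0*14 + 24 mod 43 = 16
LHS = RHS

Yes, on the curve


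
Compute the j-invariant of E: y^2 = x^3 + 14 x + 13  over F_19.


Delta = -16(4 a^3 + 27 b^2) mod 19 = 10
-1728 * (4 a)^3 = -1728 * (4*14)^3 mod 19 = 18
j = 18 * 10^(-1) mod 19 = 17

j = 17 (mod 19)


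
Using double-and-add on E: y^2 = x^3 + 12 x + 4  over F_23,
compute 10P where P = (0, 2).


k = 10 = 1010_2 (binary, LSB first: 0101)
Double-and-add from P = (0, 2):
  bit 0 = 0: acc unchanged = O
  bit 1 = 1: acc = O + (9, 17) = (9, 17)
  bit 2 = 0: acc unchanged = (9, 17)
  bit 3 = 1: acc = (9, 17) + (12, 17) = (2, 6)

10P = (2, 6)


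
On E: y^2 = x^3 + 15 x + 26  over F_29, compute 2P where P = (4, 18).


Doubling: s = (3 x1^2 + a) / (2 y1)
s = (3*4^2 + 15) / (2*18) mod 29 = 9
x3 = s^2 - 2 x1 mod 29 = 9^2 - 2*4 = 15
y3 = s (x1 - x3) - y1 mod 29 = 9 * (4 - 15) - 18 = 28

2P = (15, 28)


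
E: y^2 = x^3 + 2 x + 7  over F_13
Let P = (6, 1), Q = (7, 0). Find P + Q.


P != Q, so use the chord formula.
s = (y2 - y1) / (x2 - x1) = (12) / (1) mod 13 = 12
x3 = s^2 - x1 - x2 mod 13 = 12^2 - 6 - 7 = 1
y3 = s (x1 - x3) - y1 mod 13 = 12 * (6 - 1) - 1 = 7

P + Q = (1, 7)


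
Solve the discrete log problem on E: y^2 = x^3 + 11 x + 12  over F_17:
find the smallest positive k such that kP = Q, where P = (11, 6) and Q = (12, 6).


Enumerate multiples of P until we hit Q = (12, 6):
  1P = (11, 6)
  2P = (12, 11)
  3P = (2, 5)
  4P = (8, 0)
  5P = (2, 12)
  6P = (12, 6)
Match found at i = 6.

k = 6


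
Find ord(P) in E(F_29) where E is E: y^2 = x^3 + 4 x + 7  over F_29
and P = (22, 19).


Compute successive multiples of P until we hit O:
  1P = (22, 19)
  2P = (8, 0)
  3P = (22, 10)
  4P = O

ord(P) = 4


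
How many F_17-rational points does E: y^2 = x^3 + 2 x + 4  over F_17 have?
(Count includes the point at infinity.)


For each x in F_17, count y with y^2 = x^3 + 2 x + 4 mod 17:
  x = 0: RHS = 4, y in [2, 15]  -> 2 point(s)
  x = 2: RHS = 16, y in [4, 13]  -> 2 point(s)
  x = 4: RHS = 8, y in [5, 12]  -> 2 point(s)
  x = 7: RHS = 4, y in [2, 15]  -> 2 point(s)
  x = 10: RHS = 4, y in [2, 15]  -> 2 point(s)
  x = 13: RHS = 0, y in [0]  -> 1 point(s)
  x = 15: RHS = 9, y in [3, 14]  -> 2 point(s)
  x = 16: RHS = 1, y in [1, 16]  -> 2 point(s)
Affine points: 15. Add the point at infinity: total = 16.

#E(F_17) = 16


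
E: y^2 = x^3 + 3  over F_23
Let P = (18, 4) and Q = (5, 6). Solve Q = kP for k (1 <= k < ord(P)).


Enumerate multiples of P until we hit Q = (5, 6):
  1P = (18, 4)
  2P = (12, 12)
  3P = (5, 17)
  4P = (1, 2)
  5P = (22, 5)
  6P = (19, 13)
  7P = (21, 15)
  8P = (0, 16)
  9P = (8, 20)
  10P = (6, 9)
  11P = (7, 1)
  12P = (11, 0)
  13P = (7, 22)
  14P = (6, 14)
  15P = (8, 3)
  16P = (0, 7)
  17P = (21, 8)
  18P = (19, 10)
  19P = (22, 18)
  20P = (1, 21)
  21P = (5, 6)
Match found at i = 21.

k = 21


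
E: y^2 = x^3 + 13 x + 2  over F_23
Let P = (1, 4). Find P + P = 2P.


Doubling: s = (3 x1^2 + a) / (2 y1)
s = (3*1^2 + 13) / (2*4) mod 23 = 2
x3 = s^2 - 2 x1 mod 23 = 2^2 - 2*1 = 2
y3 = s (x1 - x3) - y1 mod 23 = 2 * (1 - 2) - 4 = 17

2P = (2, 17)


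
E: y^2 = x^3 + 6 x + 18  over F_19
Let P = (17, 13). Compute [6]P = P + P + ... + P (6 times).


k = 6 = 110_2 (binary, LSB first: 011)
Double-and-add from P = (17, 13):
  bit 0 = 0: acc unchanged = O
  bit 1 = 1: acc = O + (11, 16) = (11, 16)
  bit 2 = 1: acc = (11, 16) + (3, 5) = (6, 17)

6P = (6, 17)


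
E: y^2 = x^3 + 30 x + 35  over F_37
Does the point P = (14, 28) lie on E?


Check whether y^2 = x^3 + 30 x + 35 (mod 37) for (x, y) = (14, 28).
LHS: y^2 = 28^2 mod 37 = 7
RHS: x^3 + 30 x + 35 = 14^3 + 30*14 + 35 mod 37 = 17
LHS != RHS

No, not on the curve


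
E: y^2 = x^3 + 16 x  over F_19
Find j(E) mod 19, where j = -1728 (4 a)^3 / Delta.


Delta = -16(4 a^3 + 27 b^2) mod 19 = 18
-1728 * (4 a)^3 = -1728 * (4*16)^3 mod 19 = 1
j = 1 * 18^(-1) mod 19 = 18

j = 18 (mod 19)


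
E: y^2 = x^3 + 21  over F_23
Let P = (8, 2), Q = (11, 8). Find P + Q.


P != Q, so use the chord formula.
s = (y2 - y1) / (x2 - x1) = (6) / (3) mod 23 = 2
x3 = s^2 - x1 - x2 mod 23 = 2^2 - 8 - 11 = 8
y3 = s (x1 - x3) - y1 mod 23 = 2 * (8 - 8) - 2 = 21

P + Q = (8, 21)


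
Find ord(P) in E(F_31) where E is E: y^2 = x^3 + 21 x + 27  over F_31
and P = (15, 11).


Compute successive multiples of P until we hit O:
  1P = (15, 11)
  2P = (26, 13)
  3P = (30, 6)
  4P = (24, 23)
  5P = (11, 15)
  6P = (6, 11)
  7P = (10, 20)
  8P = (8, 26)
  ... (continuing to 28P)
  28P = O

ord(P) = 28


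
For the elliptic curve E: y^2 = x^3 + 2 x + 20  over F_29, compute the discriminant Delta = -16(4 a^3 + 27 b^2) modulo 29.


4 a^3 + 27 b^2 = 4*2^3 + 27*20^2 = 32 + 10800 = 10832
Delta = -16 * (10832) = -173312
Delta mod 29 = 21

Delta = 21 (mod 29)


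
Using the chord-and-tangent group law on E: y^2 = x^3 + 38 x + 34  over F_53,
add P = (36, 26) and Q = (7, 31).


P != Q, so use the chord formula.
s = (y2 - y1) / (x2 - x1) = (5) / (24) mod 53 = 51
x3 = s^2 - x1 - x2 mod 53 = 51^2 - 36 - 7 = 14
y3 = s (x1 - x3) - y1 mod 53 = 51 * (36 - 14) - 26 = 36

P + Q = (14, 36)


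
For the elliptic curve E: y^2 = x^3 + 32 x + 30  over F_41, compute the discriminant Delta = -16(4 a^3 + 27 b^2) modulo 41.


4 a^3 + 27 b^2 = 4*32^3 + 27*30^2 = 131072 + 24300 = 155372
Delta = -16 * (155372) = -2485952
Delta mod 41 = 1

Delta = 1 (mod 41)


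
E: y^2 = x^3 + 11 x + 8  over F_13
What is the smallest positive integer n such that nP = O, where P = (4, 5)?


Compute successive multiples of P until we hit O:
  1P = (4, 5)
  2P = (9, 11)
  3P = (3, 4)
  4P = (7, 5)
  5P = (2, 8)
  6P = (6, 11)
  7P = (12, 10)
  8P = (11, 2)
  ... (continuing to 20P)
  20P = O

ord(P) = 20


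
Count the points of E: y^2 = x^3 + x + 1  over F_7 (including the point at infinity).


For each x in F_7, count y with y^2 = x^3 + 1 x + 1 mod 7:
  x = 0: RHS = 1, y in [1, 6]  -> 2 point(s)
  x = 2: RHS = 4, y in [2, 5]  -> 2 point(s)
Affine points: 4. Add the point at infinity: total = 5.

#E(F_7) = 5


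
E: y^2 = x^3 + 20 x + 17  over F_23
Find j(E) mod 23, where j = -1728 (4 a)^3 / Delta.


Delta = -16(4 a^3 + 27 b^2) mod 23 = 22
-1728 * (4 a)^3 = -1728 * (4*20)^3 mod 23 = 9
j = 9 * 22^(-1) mod 23 = 14

j = 14 (mod 23)


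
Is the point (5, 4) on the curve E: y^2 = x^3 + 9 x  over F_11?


Check whether y^2 = x^3 + 9 x + 0 (mod 11) for (x, y) = (5, 4).
LHS: y^2 = 4^2 mod 11 = 5
RHS: x^3 + 9 x + 0 = 5^3 + 9*5 + 0 mod 11 = 5
LHS = RHS

Yes, on the curve


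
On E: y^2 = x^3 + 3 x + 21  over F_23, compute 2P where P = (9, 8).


Doubling: s = (3 x1^2 + a) / (2 y1)
s = (3*9^2 + 3) / (2*8) mod 23 = 1
x3 = s^2 - 2 x1 mod 23 = 1^2 - 2*9 = 6
y3 = s (x1 - x3) - y1 mod 23 = 1 * (9 - 6) - 8 = 18

2P = (6, 18)


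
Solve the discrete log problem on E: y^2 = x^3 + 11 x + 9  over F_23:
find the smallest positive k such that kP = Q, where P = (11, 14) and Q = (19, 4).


Enumerate multiples of P until we hit Q = (19, 4):
  1P = (11, 14)
  2P = (19, 4)
Match found at i = 2.

k = 2


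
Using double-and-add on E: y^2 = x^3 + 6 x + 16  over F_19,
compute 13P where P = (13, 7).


k = 13 = 1101_2 (binary, LSB first: 1011)
Double-and-add from P = (13, 7):
  bit 0 = 1: acc = O + (13, 7) = (13, 7)
  bit 1 = 0: acc unchanged = (13, 7)
  bit 2 = 1: acc = (13, 7) + (11, 11) = (18, 3)
  bit 3 = 1: acc = (18, 3) + (2, 13) = (8, 5)

13P = (8, 5)
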